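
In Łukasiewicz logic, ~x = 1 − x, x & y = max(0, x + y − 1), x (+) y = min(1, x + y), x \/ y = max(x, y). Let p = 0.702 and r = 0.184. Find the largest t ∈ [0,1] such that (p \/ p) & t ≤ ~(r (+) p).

0.412

p \/ p = max(0.702, 0.702) = 0.702
So the left factor is p \/ p = 0.702.
r (+) p = min(1, 0.184 + 0.702) = min(1, 0.886) = 0.886
~(r (+) p) = 1 − 0.886 = 0.114
So the right-hand bound is ~(r (+) p) = 0.114.
The residuum of the Łukasiewicz t-norm gives the supremum: min(1, 1 − 0.702 + 0.114).
1 − 0.702 + 0.114 = 0.412, so t = min(1, 0.412) = 0.412.
Check: 0.702 & 0.412 = max(0, 0.114) = 0.114 ≤ 0.114.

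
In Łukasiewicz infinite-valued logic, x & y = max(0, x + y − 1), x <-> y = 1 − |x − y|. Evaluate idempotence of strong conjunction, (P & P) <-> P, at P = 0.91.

0.91

P & P = max(0, 0.91 + 0.91 − 1) = max(0, 0.82) = 0.82
(P & P) <-> P = 1 − |0.82 − 0.91| = 1 − 0.09 = 0.91
(The value 0.91 < 1 shows this instance is not satisfied; fails in Ł∞ since a ⊗ a = max(0, 2a−1) ≠ a in general.)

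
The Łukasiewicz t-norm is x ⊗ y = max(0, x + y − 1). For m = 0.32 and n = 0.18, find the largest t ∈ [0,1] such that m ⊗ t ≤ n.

The residuum of the Łukasiewicz t-norm gives the supremum: min(1, 1 − 0.32 + 0.18).
1 − 0.32 + 0.18 = 0.86, so t = min(1, 0.86) = 0.86.
Check: 0.32 ⊗ 0.86 = max(0, 0.18) = 0.18 ≤ 0.18.

0.86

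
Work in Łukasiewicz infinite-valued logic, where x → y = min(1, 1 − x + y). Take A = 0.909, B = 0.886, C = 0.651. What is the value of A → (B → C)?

B → C = min(1, 1 − 0.886 + 0.651) = min(1, 0.765) = 0.765
A → (B → C) = min(1, 1 − 0.909 + 0.765) = min(1, 0.856) = 0.856

0.856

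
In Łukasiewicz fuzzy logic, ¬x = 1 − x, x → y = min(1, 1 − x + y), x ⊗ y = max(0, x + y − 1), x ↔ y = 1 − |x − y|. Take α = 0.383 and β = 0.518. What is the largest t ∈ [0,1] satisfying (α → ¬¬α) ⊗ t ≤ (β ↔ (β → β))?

¬α = 1 − 0.383 = 0.617
¬¬α = 1 − 0.617 = 0.383
α → ¬¬α = min(1, 1 − 0.383 + 0.383) = min(1, 1.000) = 1.000
So the left factor is α → ¬¬α = 1.000.
β → β = min(1, 1 − 0.518 + 0.518) = min(1, 1.000) = 1.000
β ↔ (β → β) = 1 − |0.518 − 1.000| = 1 − 0.482 = 0.518
So the right-hand bound is β ↔ (β → β) = 0.518.
The residuum of the Łukasiewicz t-norm gives the supremum: min(1, 1 − 1.000 + 0.518).
1 − 1.000 + 0.518 = 0.518, so t = min(1, 0.518) = 0.518.
Check: 1.000 ⊗ 0.518 = max(0, 0.518) = 0.518 ≤ 0.518.

0.518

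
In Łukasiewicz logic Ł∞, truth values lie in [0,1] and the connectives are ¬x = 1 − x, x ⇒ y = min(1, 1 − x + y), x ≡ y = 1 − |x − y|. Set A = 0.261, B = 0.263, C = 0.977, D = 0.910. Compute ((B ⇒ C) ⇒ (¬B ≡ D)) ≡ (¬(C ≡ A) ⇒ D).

B ⇒ C = min(1, 1 − 0.263 + 0.977) = min(1, 1.714) = 1.000
¬B = 1 − 0.263 = 0.737
¬B ≡ D = 1 − |0.737 − 0.910| = 1 − 0.173 = 0.827
(B ⇒ C) ⇒ (¬B ≡ D) = min(1, 1 − 1.000 + 0.827) = min(1, 0.827) = 0.827
C ≡ A = 1 − |0.977 − 0.261| = 1 − 0.716 = 0.284
¬(C ≡ A) = 1 − 0.284 = 0.716
¬(C ≡ A) ⇒ D = min(1, 1 − 0.716 + 0.910) = min(1, 1.194) = 1.000
((B ⇒ C) ⇒ (¬B ≡ D)) ≡ (¬(C ≡ A) ⇒ D) = 1 − |0.827 − 1.000| = 1 − 0.173 = 0.827

0.827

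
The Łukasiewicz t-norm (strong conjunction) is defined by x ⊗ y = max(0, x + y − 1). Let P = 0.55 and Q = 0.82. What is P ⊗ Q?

P ⊗ Q = max(0, 0.55 + 0.82 − 1) = max(0, 0.37) = 0.37
For comparison, the Gödel (minimum) t-norm min(x, y) would give 0.55.

0.37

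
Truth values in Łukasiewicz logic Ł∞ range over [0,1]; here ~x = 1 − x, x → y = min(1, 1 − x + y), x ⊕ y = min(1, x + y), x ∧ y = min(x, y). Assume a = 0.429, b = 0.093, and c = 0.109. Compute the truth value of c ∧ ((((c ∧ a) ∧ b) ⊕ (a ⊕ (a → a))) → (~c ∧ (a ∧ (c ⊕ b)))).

0.109

c ∧ a = min(0.109, 0.429) = 0.109
(c ∧ a) ∧ b = min(0.109, 0.093) = 0.093
a → a = min(1, 1 − 0.429 + 0.429) = min(1, 1.000) = 1.000
a ⊕ (a → a) = min(1, 0.429 + 1.000) = min(1, 1.429) = 1.000
((c ∧ a) ∧ b) ⊕ (a ⊕ (a → a)) = min(1, 0.093 + 1.000) = min(1, 1.093) = 1.000
~c = 1 − 0.109 = 0.891
c ⊕ b = min(1, 0.109 + 0.093) = min(1, 0.202) = 0.202
a ∧ (c ⊕ b) = min(0.429, 0.202) = 0.202
~c ∧ (a ∧ (c ⊕ b)) = min(0.891, 0.202) = 0.202
(((c ∧ a) ∧ b) ⊕ (a ⊕ (a → a))) → (~c ∧ (a ∧ (c ⊕ b))) = min(1, 1 − 1.000 + 0.202) = min(1, 0.202) = 0.202
c ∧ ((((c ∧ a) ∧ b) ⊕ (a ⊕ (a → a))) → (~c ∧ (a ∧ (c ⊕ b)))) = min(0.109, 0.202) = 0.109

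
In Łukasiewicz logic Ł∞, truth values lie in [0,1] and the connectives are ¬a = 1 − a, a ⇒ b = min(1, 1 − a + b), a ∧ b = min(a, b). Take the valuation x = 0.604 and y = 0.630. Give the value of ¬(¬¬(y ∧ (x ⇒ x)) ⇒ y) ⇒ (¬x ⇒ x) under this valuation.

1.000

x ⇒ x = min(1, 1 − 0.604 + 0.604) = min(1, 1.000) = 1.000
y ∧ (x ⇒ x) = min(0.630, 1.000) = 0.630
¬(y ∧ (x ⇒ x)) = 1 − 0.630 = 0.370
¬¬(y ∧ (x ⇒ x)) = 1 − 0.370 = 0.630
¬¬(y ∧ (x ⇒ x)) ⇒ y = min(1, 1 − 0.630 + 0.630) = min(1, 1.000) = 1.000
¬(¬¬(y ∧ (x ⇒ x)) ⇒ y) = 1 − 1.000 = 0.000
¬x = 1 − 0.604 = 0.396
¬x ⇒ x = min(1, 1 − 0.396 + 0.604) = min(1, 1.208) = 1.000
¬(¬¬(y ∧ (x ⇒ x)) ⇒ y) ⇒ (¬x ⇒ x) = min(1, 1 − 0.000 + 1.000) = min(1, 2.000) = 1.000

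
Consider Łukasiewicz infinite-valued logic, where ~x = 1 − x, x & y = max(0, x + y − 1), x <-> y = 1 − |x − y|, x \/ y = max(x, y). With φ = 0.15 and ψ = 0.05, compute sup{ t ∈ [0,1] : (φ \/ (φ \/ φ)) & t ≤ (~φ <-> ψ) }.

1.00

φ \/ φ = max(0.15, 0.15) = 0.15
φ \/ (φ \/ φ) = max(0.15, 0.15) = 0.15
So the left factor is φ \/ (φ \/ φ) = 0.15.
~φ = 1 − 0.15 = 0.85
~φ <-> ψ = 1 − |0.85 − 0.05| = 1 − 0.80 = 0.20
So the right-hand bound is ~φ <-> ψ = 0.20.
The residuum of the Łukasiewicz t-norm gives the supremum: min(1, 1 − 0.15 + 0.20).
1 − 0.15 + 0.20 = 1.05, so t = min(1, 1.05) = 1.00.
Check: 0.15 & 1.00 = max(0, 0.15) = 0.15 ≤ 0.20.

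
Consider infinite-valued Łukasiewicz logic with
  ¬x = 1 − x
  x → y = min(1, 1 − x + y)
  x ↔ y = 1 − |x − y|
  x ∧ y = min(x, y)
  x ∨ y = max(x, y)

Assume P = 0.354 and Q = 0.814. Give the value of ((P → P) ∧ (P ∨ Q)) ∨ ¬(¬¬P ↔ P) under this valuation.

0.814

P → P = min(1, 1 − 0.354 + 0.354) = min(1, 1.000) = 1.000
P ∨ Q = max(0.354, 0.814) = 0.814
(P → P) ∧ (P ∨ Q) = min(1.000, 0.814) = 0.814
¬P = 1 − 0.354 = 0.646
¬¬P = 1 − 0.646 = 0.354
¬¬P ↔ P = 1 − |0.354 − 0.354| = 1 − 0.000 = 1.000
¬(¬¬P ↔ P) = 1 − 1.000 = 0.000
((P → P) ∧ (P ∨ Q)) ∨ ¬(¬¬P ↔ P) = max(0.814, 0.000) = 0.814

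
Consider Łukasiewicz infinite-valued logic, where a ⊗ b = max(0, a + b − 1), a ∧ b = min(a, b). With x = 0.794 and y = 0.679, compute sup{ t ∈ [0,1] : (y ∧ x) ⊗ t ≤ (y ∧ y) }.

y ∧ x = min(0.679, 0.794) = 0.679
So the left factor is y ∧ x = 0.679.
y ∧ y = min(0.679, 0.679) = 0.679
So the right-hand bound is y ∧ y = 0.679.
The residuum of the Łukasiewicz t-norm gives the supremum: min(1, 1 − 0.679 + 0.679).
1 − 0.679 + 0.679 = 1.000, so t = min(1, 1.000) = 1.000.
Check: 0.679 ⊗ 1.000 = max(0, 0.679) = 0.679 ≤ 0.679.

1.000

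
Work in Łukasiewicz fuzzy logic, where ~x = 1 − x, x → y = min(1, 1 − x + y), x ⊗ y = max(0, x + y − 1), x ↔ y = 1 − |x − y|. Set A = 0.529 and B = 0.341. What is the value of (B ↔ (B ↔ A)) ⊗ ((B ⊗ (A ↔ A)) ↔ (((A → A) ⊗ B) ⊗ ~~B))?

B ↔ A = 1 − |0.341 − 0.529| = 1 − 0.188 = 0.812
B ↔ (B ↔ A) = 1 − |0.341 − 0.812| = 1 − 0.471 = 0.529
A ↔ A = 1 − |0.529 − 0.529| = 1 − 0.000 = 1.000
B ⊗ (A ↔ A) = max(0, 0.341 + 1.000 − 1) = max(0, 0.341) = 0.341
A → A = min(1, 1 − 0.529 + 0.529) = min(1, 1.000) = 1.000
(A → A) ⊗ B = max(0, 1.000 + 0.341 − 1) = max(0, 0.341) = 0.341
~B = 1 − 0.341 = 0.659
~~B = 1 − 0.659 = 0.341
((A → A) ⊗ B) ⊗ ~~B = max(0, 0.341 + 0.341 − 1) = max(0, -0.318) = 0.000
(B ⊗ (A ↔ A)) ↔ (((A → A) ⊗ B) ⊗ ~~B) = 1 − |0.341 − 0.000| = 1 − 0.341 = 0.659
(B ↔ (B ↔ A)) ⊗ ((B ⊗ (A ↔ A)) ↔ (((A → A) ⊗ B) ⊗ ~~B)) = max(0, 0.529 + 0.659 − 1) = max(0, 0.188) = 0.188

0.188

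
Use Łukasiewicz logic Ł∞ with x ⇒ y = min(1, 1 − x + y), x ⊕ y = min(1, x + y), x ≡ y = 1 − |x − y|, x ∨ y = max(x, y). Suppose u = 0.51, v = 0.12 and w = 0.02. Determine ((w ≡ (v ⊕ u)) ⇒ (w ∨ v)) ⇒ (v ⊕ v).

v ⊕ u = min(1, 0.12 + 0.51) = min(1, 0.63) = 0.63
w ≡ (v ⊕ u) = 1 − |0.02 − 0.63| = 1 − 0.61 = 0.39
w ∨ v = max(0.02, 0.12) = 0.12
(w ≡ (v ⊕ u)) ⇒ (w ∨ v) = min(1, 1 − 0.39 + 0.12) = min(1, 0.73) = 0.73
v ⊕ v = min(1, 0.12 + 0.12) = min(1, 0.24) = 0.24
((w ≡ (v ⊕ u)) ⇒ (w ∨ v)) ⇒ (v ⊕ v) = min(1, 1 − 0.73 + 0.24) = min(1, 0.51) = 0.51

0.51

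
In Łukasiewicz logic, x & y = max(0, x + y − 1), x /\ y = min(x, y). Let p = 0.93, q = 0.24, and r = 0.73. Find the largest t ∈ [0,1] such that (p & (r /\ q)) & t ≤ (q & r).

0.83

r /\ q = min(0.73, 0.24) = 0.24
p & (r /\ q) = max(0, 0.93 + 0.24 − 1) = max(0, 0.17) = 0.17
So the left factor is p & (r /\ q) = 0.17.
q & r = max(0, 0.24 + 0.73 − 1) = max(0, -0.03) = 0.00
So the right-hand bound is q & r = 0.00.
The residuum of the Łukasiewicz t-norm gives the supremum: min(1, 1 − 0.17 + 0.00).
1 − 0.17 + 0.00 = 0.83, so t = min(1, 0.83) = 0.83.
Check: 0.17 & 0.83 = max(0, 0.00) = 0.00 ≤ 0.00.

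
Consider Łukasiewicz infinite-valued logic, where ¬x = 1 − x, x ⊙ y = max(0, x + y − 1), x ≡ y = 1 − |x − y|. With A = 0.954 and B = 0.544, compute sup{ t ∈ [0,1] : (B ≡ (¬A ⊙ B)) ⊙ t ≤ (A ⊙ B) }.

1.000

¬A = 1 − 0.954 = 0.046
¬A ⊙ B = max(0, 0.046 + 0.544 − 1) = max(0, -0.410) = 0.000
B ≡ (¬A ⊙ B) = 1 − |0.544 − 0.000| = 1 − 0.544 = 0.456
So the left factor is B ≡ (¬A ⊙ B) = 0.456.
A ⊙ B = max(0, 0.954 + 0.544 − 1) = max(0, 0.498) = 0.498
So the right-hand bound is A ⊙ B = 0.498.
The residuum of the Łukasiewicz t-norm gives the supremum: min(1, 1 − 0.456 + 0.498).
1 − 0.456 + 0.498 = 1.042, so t = min(1, 1.042) = 1.000.
Check: 0.456 ⊙ 1.000 = max(0, 0.456) = 0.456 ≤ 0.498.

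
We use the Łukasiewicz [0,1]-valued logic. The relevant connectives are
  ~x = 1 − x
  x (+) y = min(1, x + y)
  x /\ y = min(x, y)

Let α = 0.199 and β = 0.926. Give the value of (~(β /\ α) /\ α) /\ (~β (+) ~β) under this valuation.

β /\ α = min(0.926, 0.199) = 0.199
~(β /\ α) = 1 − 0.199 = 0.801
~(β /\ α) /\ α = min(0.801, 0.199) = 0.199
~β = 1 − 0.926 = 0.074
~β (+) ~β = min(1, 0.074 + 0.074) = min(1, 0.148) = 0.148
(~(β /\ α) /\ α) /\ (~β (+) ~β) = min(0.199, 0.148) = 0.148

0.148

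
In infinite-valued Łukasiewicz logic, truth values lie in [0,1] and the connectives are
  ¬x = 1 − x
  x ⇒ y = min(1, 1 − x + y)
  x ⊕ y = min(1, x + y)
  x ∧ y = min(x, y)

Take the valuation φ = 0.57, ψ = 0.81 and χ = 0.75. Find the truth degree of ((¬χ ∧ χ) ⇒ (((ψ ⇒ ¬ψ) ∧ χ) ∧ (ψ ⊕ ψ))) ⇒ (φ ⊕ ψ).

1.00

¬χ = 1 − 0.75 = 0.25
¬χ ∧ χ = min(0.25, 0.75) = 0.25
¬ψ = 1 − 0.81 = 0.19
ψ ⇒ ¬ψ = min(1, 1 − 0.81 + 0.19) = min(1, 0.38) = 0.38
(ψ ⇒ ¬ψ) ∧ χ = min(0.38, 0.75) = 0.38
ψ ⊕ ψ = min(1, 0.81 + 0.81) = min(1, 1.62) = 1.00
((ψ ⇒ ¬ψ) ∧ χ) ∧ (ψ ⊕ ψ) = min(0.38, 1.00) = 0.38
(¬χ ∧ χ) ⇒ (((ψ ⇒ ¬ψ) ∧ χ) ∧ (ψ ⊕ ψ)) = min(1, 1 − 0.25 + 0.38) = min(1, 1.13) = 1.00
φ ⊕ ψ = min(1, 0.57 + 0.81) = min(1, 1.38) = 1.00
((¬χ ∧ χ) ⇒ (((ψ ⇒ ¬ψ) ∧ χ) ∧ (ψ ⊕ ψ))) ⇒ (φ ⊕ ψ) = min(1, 1 − 1.00 + 1.00) = min(1, 1.00) = 1.00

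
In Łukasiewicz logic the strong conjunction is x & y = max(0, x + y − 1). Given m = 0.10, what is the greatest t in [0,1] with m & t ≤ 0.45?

1.00

The residuum of the Łukasiewicz t-norm gives the supremum: min(1, 1 − 0.10 + 0.45).
1 − 0.10 + 0.45 = 1.35, so t = min(1, 1.35) = 1.00.
Check: 0.10 & 1.00 = max(0, 0.10) = 0.10 ≤ 0.45.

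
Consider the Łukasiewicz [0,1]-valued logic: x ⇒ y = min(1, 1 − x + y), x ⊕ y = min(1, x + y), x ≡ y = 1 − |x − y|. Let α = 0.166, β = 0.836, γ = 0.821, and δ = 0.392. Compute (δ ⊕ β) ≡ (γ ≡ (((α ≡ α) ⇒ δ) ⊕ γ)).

0.821

δ ⊕ β = min(1, 0.392 + 0.836) = min(1, 1.228) = 1.000
α ≡ α = 1 − |0.166 − 0.166| = 1 − 0.000 = 1.000
(α ≡ α) ⇒ δ = min(1, 1 − 1.000 + 0.392) = min(1, 0.392) = 0.392
((α ≡ α) ⇒ δ) ⊕ γ = min(1, 0.392 + 0.821) = min(1, 1.213) = 1.000
γ ≡ (((α ≡ α) ⇒ δ) ⊕ γ) = 1 − |0.821 − 1.000| = 1 − 0.179 = 0.821
(δ ⊕ β) ≡ (γ ≡ (((α ≡ α) ⇒ δ) ⊕ γ)) = 1 − |1.000 − 0.821| = 1 − 0.179 = 0.821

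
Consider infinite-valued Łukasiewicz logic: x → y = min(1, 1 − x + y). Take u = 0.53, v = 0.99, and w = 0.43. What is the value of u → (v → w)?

0.91

v → w = min(1, 1 − 0.99 + 0.43) = min(1, 0.44) = 0.44
u → (v → w) = min(1, 1 − 0.53 + 0.44) = min(1, 0.91) = 0.91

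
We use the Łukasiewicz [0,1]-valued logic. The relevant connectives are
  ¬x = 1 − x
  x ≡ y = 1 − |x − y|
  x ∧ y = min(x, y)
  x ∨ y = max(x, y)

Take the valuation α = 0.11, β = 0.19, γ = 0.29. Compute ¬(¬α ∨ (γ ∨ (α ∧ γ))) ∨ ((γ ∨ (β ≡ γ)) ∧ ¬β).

¬α = 1 − 0.11 = 0.89
α ∧ γ = min(0.11, 0.29) = 0.11
γ ∨ (α ∧ γ) = max(0.29, 0.11) = 0.29
¬α ∨ (γ ∨ (α ∧ γ)) = max(0.89, 0.29) = 0.89
¬(¬α ∨ (γ ∨ (α ∧ γ))) = 1 − 0.89 = 0.11
β ≡ γ = 1 − |0.19 − 0.29| = 1 − 0.10 = 0.90
γ ∨ (β ≡ γ) = max(0.29, 0.90) = 0.90
¬β = 1 − 0.19 = 0.81
(γ ∨ (β ≡ γ)) ∧ ¬β = min(0.90, 0.81) = 0.81
¬(¬α ∨ (γ ∨ (α ∧ γ))) ∨ ((γ ∨ (β ≡ γ)) ∧ ¬β) = max(0.11, 0.81) = 0.81

0.81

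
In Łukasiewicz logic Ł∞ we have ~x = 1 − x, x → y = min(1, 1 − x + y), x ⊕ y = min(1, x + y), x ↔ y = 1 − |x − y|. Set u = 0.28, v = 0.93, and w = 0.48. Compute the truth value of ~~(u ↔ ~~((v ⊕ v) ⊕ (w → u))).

v ⊕ v = min(1, 0.93 + 0.93) = min(1, 1.86) = 1.00
w → u = min(1, 1 − 0.48 + 0.28) = min(1, 0.80) = 0.80
(v ⊕ v) ⊕ (w → u) = min(1, 1.00 + 0.80) = min(1, 1.80) = 1.00
~((v ⊕ v) ⊕ (w → u)) = 1 − 1.00 = 0.00
~~((v ⊕ v) ⊕ (w → u)) = 1 − 0.00 = 1.00
u ↔ ~~((v ⊕ v) ⊕ (w → u)) = 1 − |0.28 − 1.00| = 1 − 0.72 = 0.28
~(u ↔ ~~((v ⊕ v) ⊕ (w → u))) = 1 − 0.28 = 0.72
~~(u ↔ ~~((v ⊕ v) ⊕ (w → u))) = 1 − 0.72 = 0.28

0.28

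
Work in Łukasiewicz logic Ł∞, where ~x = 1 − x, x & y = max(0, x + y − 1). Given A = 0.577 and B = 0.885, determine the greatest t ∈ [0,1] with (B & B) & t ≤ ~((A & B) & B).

B & B = max(0, 0.885 + 0.885 − 1) = max(0, 0.770) = 0.770
So the left factor is B & B = 0.770.
A & B = max(0, 0.577 + 0.885 − 1) = max(0, 0.462) = 0.462
(A & B) & B = max(0, 0.462 + 0.885 − 1) = max(0, 0.347) = 0.347
~((A & B) & B) = 1 − 0.347 = 0.653
So the right-hand bound is ~((A & B) & B) = 0.653.
The residuum of the Łukasiewicz t-norm gives the supremum: min(1, 1 − 0.770 + 0.653).
1 − 0.770 + 0.653 = 0.883, so t = min(1, 0.883) = 0.883.
Check: 0.770 & 0.883 = max(0, 0.653) = 0.653 ≤ 0.653.

0.883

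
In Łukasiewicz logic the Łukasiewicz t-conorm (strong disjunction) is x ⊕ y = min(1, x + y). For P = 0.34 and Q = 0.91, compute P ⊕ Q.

P ⊕ Q = min(1, 0.34 + 0.91) = min(1, 1.25) = 1.00
For comparison, the Gödel t-conorm max(x, y) would give 0.91.

1.00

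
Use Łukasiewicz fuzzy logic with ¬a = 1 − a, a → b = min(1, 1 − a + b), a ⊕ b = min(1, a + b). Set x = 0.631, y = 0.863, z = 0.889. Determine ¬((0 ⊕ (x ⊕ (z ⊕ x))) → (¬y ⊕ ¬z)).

0.752

z ⊕ x = min(1, 0.889 + 0.631) = min(1, 1.520) = 1.000
x ⊕ (z ⊕ x) = min(1, 0.631 + 1.000) = min(1, 1.631) = 1.000
0 ⊕ (x ⊕ (z ⊕ x)) = min(1, 0.000 + 1.000) = min(1, 1.000) = 1.000
¬y = 1 − 0.863 = 0.137
¬z = 1 − 0.889 = 0.111
¬y ⊕ ¬z = min(1, 0.137 + 0.111) = min(1, 0.248) = 0.248
(0 ⊕ (x ⊕ (z ⊕ x))) → (¬y ⊕ ¬z) = min(1, 1 − 1.000 + 0.248) = min(1, 0.248) = 0.248
¬((0 ⊕ (x ⊕ (z ⊕ x))) → (¬y ⊕ ¬z)) = 1 − 0.248 = 0.752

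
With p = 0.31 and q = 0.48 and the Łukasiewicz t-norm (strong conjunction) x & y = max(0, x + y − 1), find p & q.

p & q = max(0, 0.31 + 0.48 − 1) = max(0, -0.21) = 0.00
For comparison, the Gödel (minimum) t-norm min(x, y) would give 0.31.

0.00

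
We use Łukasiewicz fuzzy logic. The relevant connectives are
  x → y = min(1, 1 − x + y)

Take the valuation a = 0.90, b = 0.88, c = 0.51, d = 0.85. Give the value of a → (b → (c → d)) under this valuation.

c → d = min(1, 1 − 0.51 + 0.85) = min(1, 1.34) = 1.00
b → (c → d) = min(1, 1 − 0.88 + 1.00) = min(1, 1.12) = 1.00
a → (b → (c → d)) = min(1, 1 − 0.90 + 1.00) = min(1, 1.10) = 1.00

1.00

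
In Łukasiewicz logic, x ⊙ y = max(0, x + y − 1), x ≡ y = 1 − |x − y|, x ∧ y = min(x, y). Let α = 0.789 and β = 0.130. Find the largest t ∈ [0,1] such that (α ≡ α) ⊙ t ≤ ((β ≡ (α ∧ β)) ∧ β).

0.130

α ≡ α = 1 − |0.789 − 0.789| = 1 − 0.000 = 1.000
So the left factor is α ≡ α = 1.000.
α ∧ β = min(0.789, 0.130) = 0.130
β ≡ (α ∧ β) = 1 − |0.130 − 0.130| = 1 − 0.000 = 1.000
(β ≡ (α ∧ β)) ∧ β = min(1.000, 0.130) = 0.130
So the right-hand bound is (β ≡ (α ∧ β)) ∧ β = 0.130.
The residuum of the Łukasiewicz t-norm gives the supremum: min(1, 1 − 1.000 + 0.130).
1 − 1.000 + 0.130 = 0.130, so t = min(1, 0.130) = 0.130.
Check: 1.000 ⊙ 0.130 = max(0, 0.130) = 0.130 ≤ 0.130.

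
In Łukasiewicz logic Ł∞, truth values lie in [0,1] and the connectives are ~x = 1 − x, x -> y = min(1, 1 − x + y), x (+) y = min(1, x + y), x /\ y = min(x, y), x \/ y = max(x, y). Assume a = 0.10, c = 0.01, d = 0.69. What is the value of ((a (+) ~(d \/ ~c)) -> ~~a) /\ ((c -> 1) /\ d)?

0.69

~c = 1 − 0.01 = 0.99
d \/ ~c = max(0.69, 0.99) = 0.99
~(d \/ ~c) = 1 − 0.99 = 0.01
a (+) ~(d \/ ~c) = min(1, 0.10 + 0.01) = min(1, 0.11) = 0.11
~a = 1 − 0.10 = 0.90
~~a = 1 − 0.90 = 0.10
(a (+) ~(d \/ ~c)) -> ~~a = min(1, 1 − 0.11 + 0.10) = min(1, 0.99) = 0.99
c -> 1 = min(1, 1 − 0.01 + 1.00) = min(1, 1.99) = 1.00
(c -> 1) /\ d = min(1.00, 0.69) = 0.69
((a (+) ~(d \/ ~c)) -> ~~a) /\ ((c -> 1) /\ d) = min(0.99, 0.69) = 0.69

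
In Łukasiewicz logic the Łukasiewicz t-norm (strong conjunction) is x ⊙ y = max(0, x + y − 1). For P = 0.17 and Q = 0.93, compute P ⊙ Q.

P ⊙ Q = max(0, 0.17 + 0.93 − 1) = max(0, 0.10) = 0.10
For comparison, the Gödel (minimum) t-norm min(x, y) would give 0.17.

0.10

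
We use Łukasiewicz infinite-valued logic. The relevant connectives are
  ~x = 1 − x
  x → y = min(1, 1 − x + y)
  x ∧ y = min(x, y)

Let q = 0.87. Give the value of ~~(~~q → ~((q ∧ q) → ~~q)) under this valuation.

0.13

~q = 1 − 0.87 = 0.13
~~q = 1 − 0.13 = 0.87
q ∧ q = min(0.87, 0.87) = 0.87
(q ∧ q) → ~~q = min(1, 1 − 0.87 + 0.87) = min(1, 1.00) = 1.00
~((q ∧ q) → ~~q) = 1 − 1.00 = 0.00
~~q → ~((q ∧ q) → ~~q) = min(1, 1 − 0.87 + 0.00) = min(1, 0.13) = 0.13
~(~~q → ~((q ∧ q) → ~~q)) = 1 − 0.13 = 0.87
~~(~~q → ~((q ∧ q) → ~~q)) = 1 − 0.87 = 0.13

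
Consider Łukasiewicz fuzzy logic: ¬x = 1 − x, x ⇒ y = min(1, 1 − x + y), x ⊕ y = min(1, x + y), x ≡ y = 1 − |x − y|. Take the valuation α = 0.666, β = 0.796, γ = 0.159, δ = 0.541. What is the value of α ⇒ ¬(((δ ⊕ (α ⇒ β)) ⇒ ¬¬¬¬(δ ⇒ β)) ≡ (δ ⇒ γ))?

α ⇒ β = min(1, 1 − 0.666 + 0.796) = min(1, 1.130) = 1.000
δ ⊕ (α ⇒ β) = min(1, 0.541 + 1.000) = min(1, 1.541) = 1.000
δ ⇒ β = min(1, 1 − 0.541 + 0.796) = min(1, 1.255) = 1.000
¬(δ ⇒ β) = 1 − 1.000 = 0.000
¬¬(δ ⇒ β) = 1 − 0.000 = 1.000
¬¬¬(δ ⇒ β) = 1 − 1.000 = 0.000
¬¬¬¬(δ ⇒ β) = 1 − 0.000 = 1.000
(δ ⊕ (α ⇒ β)) ⇒ ¬¬¬¬(δ ⇒ β) = min(1, 1 − 1.000 + 1.000) = min(1, 1.000) = 1.000
δ ⇒ γ = min(1, 1 − 0.541 + 0.159) = min(1, 0.618) = 0.618
((δ ⊕ (α ⇒ β)) ⇒ ¬¬¬¬(δ ⇒ β)) ≡ (δ ⇒ γ) = 1 − |1.000 − 0.618| = 1 − 0.382 = 0.618
¬(((δ ⊕ (α ⇒ β)) ⇒ ¬¬¬¬(δ ⇒ β)) ≡ (δ ⇒ γ)) = 1 − 0.618 = 0.382
α ⇒ ¬(((δ ⊕ (α ⇒ β)) ⇒ ¬¬¬¬(δ ⇒ β)) ≡ (δ ⇒ γ)) = min(1, 1 − 0.666 + 0.382) = min(1, 0.716) = 0.716

0.716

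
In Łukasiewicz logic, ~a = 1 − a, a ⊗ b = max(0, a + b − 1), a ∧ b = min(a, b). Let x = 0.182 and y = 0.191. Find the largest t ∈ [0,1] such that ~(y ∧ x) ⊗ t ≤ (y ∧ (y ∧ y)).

0.373

y ∧ x = min(0.191, 0.182) = 0.182
~(y ∧ x) = 1 − 0.182 = 0.818
So the left factor is ~(y ∧ x) = 0.818.
y ∧ y = min(0.191, 0.191) = 0.191
y ∧ (y ∧ y) = min(0.191, 0.191) = 0.191
So the right-hand bound is y ∧ (y ∧ y) = 0.191.
The residuum of the Łukasiewicz t-norm gives the supremum: min(1, 1 − 0.818 + 0.191).
1 − 0.818 + 0.191 = 0.373, so t = min(1, 0.373) = 0.373.
Check: 0.818 ⊗ 0.373 = max(0, 0.191) = 0.191 ≤ 0.191.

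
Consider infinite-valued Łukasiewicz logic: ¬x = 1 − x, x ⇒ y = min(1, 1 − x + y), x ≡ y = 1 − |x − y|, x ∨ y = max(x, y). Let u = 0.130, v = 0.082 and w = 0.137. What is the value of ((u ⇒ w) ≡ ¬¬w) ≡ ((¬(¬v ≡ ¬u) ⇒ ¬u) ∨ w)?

0.137

u ⇒ w = min(1, 1 − 0.130 + 0.137) = min(1, 1.007) = 1.000
¬w = 1 − 0.137 = 0.863
¬¬w = 1 − 0.863 = 0.137
(u ⇒ w) ≡ ¬¬w = 1 − |1.000 − 0.137| = 1 − 0.863 = 0.137
¬v = 1 − 0.082 = 0.918
¬u = 1 − 0.130 = 0.870
¬v ≡ ¬u = 1 − |0.918 − 0.870| = 1 − 0.048 = 0.952
¬(¬v ≡ ¬u) = 1 − 0.952 = 0.048
¬(¬v ≡ ¬u) ⇒ ¬u = min(1, 1 − 0.048 + 0.870) = min(1, 1.822) = 1.000
(¬(¬v ≡ ¬u) ⇒ ¬u) ∨ w = max(1.000, 0.137) = 1.000
((u ⇒ w) ≡ ¬¬w) ≡ ((¬(¬v ≡ ¬u) ⇒ ¬u) ∨ w) = 1 − |0.137 − 1.000| = 1 − 0.863 = 0.137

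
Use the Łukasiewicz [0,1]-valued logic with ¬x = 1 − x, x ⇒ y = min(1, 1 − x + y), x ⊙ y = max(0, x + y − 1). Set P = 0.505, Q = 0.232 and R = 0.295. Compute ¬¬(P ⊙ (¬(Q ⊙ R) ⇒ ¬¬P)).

0.010

Q ⊙ R = max(0, 0.232 + 0.295 − 1) = max(0, -0.473) = 0.000
¬(Q ⊙ R) = 1 − 0.000 = 1.000
¬P = 1 − 0.505 = 0.495
¬¬P = 1 − 0.495 = 0.505
¬(Q ⊙ R) ⇒ ¬¬P = min(1, 1 − 1.000 + 0.505) = min(1, 0.505) = 0.505
P ⊙ (¬(Q ⊙ R) ⇒ ¬¬P) = max(0, 0.505 + 0.505 − 1) = max(0, 0.010) = 0.010
¬(P ⊙ (¬(Q ⊙ R) ⇒ ¬¬P)) = 1 − 0.010 = 0.990
¬¬(P ⊙ (¬(Q ⊙ R) ⇒ ¬¬P)) = 1 − 0.990 = 0.010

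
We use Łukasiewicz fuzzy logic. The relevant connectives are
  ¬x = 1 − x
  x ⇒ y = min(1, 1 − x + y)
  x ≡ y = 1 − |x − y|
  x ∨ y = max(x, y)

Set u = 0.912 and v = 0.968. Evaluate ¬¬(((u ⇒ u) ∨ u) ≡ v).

0.968

u ⇒ u = min(1, 1 − 0.912 + 0.912) = min(1, 1.000) = 1.000
(u ⇒ u) ∨ u = max(1.000, 0.912) = 1.000
((u ⇒ u) ∨ u) ≡ v = 1 − |1.000 − 0.968| = 1 − 0.032 = 0.968
¬(((u ⇒ u) ∨ u) ≡ v) = 1 − 0.968 = 0.032
¬¬(((u ⇒ u) ∨ u) ≡ v) = 1 − 0.032 = 0.968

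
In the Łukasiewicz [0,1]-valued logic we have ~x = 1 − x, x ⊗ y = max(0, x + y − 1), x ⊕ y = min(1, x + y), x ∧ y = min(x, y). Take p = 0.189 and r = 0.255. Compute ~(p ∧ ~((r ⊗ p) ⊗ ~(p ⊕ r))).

r ⊗ p = max(0, 0.255 + 0.189 − 1) = max(0, -0.556) = 0.000
p ⊕ r = min(1, 0.189 + 0.255) = min(1, 0.444) = 0.444
~(p ⊕ r) = 1 − 0.444 = 0.556
(r ⊗ p) ⊗ ~(p ⊕ r) = max(0, 0.000 + 0.556 − 1) = max(0, -0.444) = 0.000
~((r ⊗ p) ⊗ ~(p ⊕ r)) = 1 − 0.000 = 1.000
p ∧ ~((r ⊗ p) ⊗ ~(p ⊕ r)) = min(0.189, 1.000) = 0.189
~(p ∧ ~((r ⊗ p) ⊗ ~(p ⊕ r))) = 1 − 0.189 = 0.811

0.811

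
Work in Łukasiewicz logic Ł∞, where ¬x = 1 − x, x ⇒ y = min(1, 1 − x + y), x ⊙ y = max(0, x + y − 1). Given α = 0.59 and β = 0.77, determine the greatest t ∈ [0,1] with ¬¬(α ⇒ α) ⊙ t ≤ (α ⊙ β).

α ⇒ α = min(1, 1 − 0.59 + 0.59) = min(1, 1.00) = 1.00
¬(α ⇒ α) = 1 − 1.00 = 0.00
¬¬(α ⇒ α) = 1 − 0.00 = 1.00
So the left factor is ¬¬(α ⇒ α) = 1.00.
α ⊙ β = max(0, 0.59 + 0.77 − 1) = max(0, 0.36) = 0.36
So the right-hand bound is α ⊙ β = 0.36.
The residuum of the Łukasiewicz t-norm gives the supremum: min(1, 1 − 1.00 + 0.36).
1 − 1.00 + 0.36 = 0.36, so t = min(1, 0.36) = 0.36.
Check: 1.00 ⊙ 0.36 = max(0, 0.36) = 0.36 ≤ 0.36.

0.36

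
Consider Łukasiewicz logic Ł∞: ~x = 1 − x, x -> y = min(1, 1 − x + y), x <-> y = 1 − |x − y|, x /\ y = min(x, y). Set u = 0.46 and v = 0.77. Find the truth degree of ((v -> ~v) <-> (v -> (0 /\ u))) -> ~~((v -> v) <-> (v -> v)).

~v = 1 − 0.77 = 0.23
v -> ~v = min(1, 1 − 0.77 + 0.23) = min(1, 0.46) = 0.46
0 /\ u = min(0.00, 0.46) = 0.00
v -> (0 /\ u) = min(1, 1 − 0.77 + 0.00) = min(1, 0.23) = 0.23
(v -> ~v) <-> (v -> (0 /\ u)) = 1 − |0.46 − 0.23| = 1 − 0.23 = 0.77
v -> v = min(1, 1 − 0.77 + 0.77) = min(1, 1.00) = 1.00
(v -> v) <-> (v -> v) = 1 − |1.00 − 1.00| = 1 − 0.00 = 1.00
~((v -> v) <-> (v -> v)) = 1 − 1.00 = 0.00
~~((v -> v) <-> (v -> v)) = 1 − 0.00 = 1.00
((v -> ~v) <-> (v -> (0 /\ u))) -> ~~((v -> v) <-> (v -> v)) = min(1, 1 − 0.77 + 1.00) = min(1, 1.23) = 1.00

1.00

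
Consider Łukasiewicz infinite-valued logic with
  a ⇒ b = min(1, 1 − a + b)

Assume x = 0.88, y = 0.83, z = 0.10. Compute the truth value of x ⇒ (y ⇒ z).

0.39

y ⇒ z = min(1, 1 − 0.83 + 0.10) = min(1, 0.27) = 0.27
x ⇒ (y ⇒ z) = min(1, 1 − 0.88 + 0.27) = min(1, 0.39) = 0.39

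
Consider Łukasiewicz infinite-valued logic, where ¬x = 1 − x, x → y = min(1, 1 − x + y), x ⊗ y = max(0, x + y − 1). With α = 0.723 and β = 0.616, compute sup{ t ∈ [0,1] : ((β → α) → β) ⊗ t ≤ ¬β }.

β → α = min(1, 1 − 0.616 + 0.723) = min(1, 1.107) = 1.000
(β → α) → β = min(1, 1 − 1.000 + 0.616) = min(1, 0.616) = 0.616
So the left factor is (β → α) → β = 0.616.
¬β = 1 − 0.616 = 0.384
So the right-hand bound is ¬β = 0.384.
The residuum of the Łukasiewicz t-norm gives the supremum: min(1, 1 − 0.616 + 0.384).
1 − 0.616 + 0.384 = 0.768, so t = min(1, 0.768) = 0.768.
Check: 0.616 ⊗ 0.768 = max(0, 0.384) = 0.384 ≤ 0.384.

0.768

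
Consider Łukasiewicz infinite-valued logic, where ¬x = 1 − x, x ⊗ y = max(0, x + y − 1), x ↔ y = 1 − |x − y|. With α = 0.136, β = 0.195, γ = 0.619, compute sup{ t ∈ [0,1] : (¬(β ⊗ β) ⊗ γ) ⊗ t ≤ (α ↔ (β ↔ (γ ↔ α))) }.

β ⊗ β = max(0, 0.195 + 0.195 − 1) = max(0, -0.610) = 0.000
¬(β ⊗ β) = 1 − 0.000 = 1.000
¬(β ⊗ β) ⊗ γ = max(0, 1.000 + 0.619 − 1) = max(0, 0.619) = 0.619
So the left factor is ¬(β ⊗ β) ⊗ γ = 0.619.
γ ↔ α = 1 − |0.619 − 0.136| = 1 − 0.483 = 0.517
β ↔ (γ ↔ α) = 1 − |0.195 − 0.517| = 1 − 0.322 = 0.678
α ↔ (β ↔ (γ ↔ α)) = 1 − |0.136 − 0.678| = 1 − 0.542 = 0.458
So the right-hand bound is α ↔ (β ↔ (γ ↔ α)) = 0.458.
The residuum of the Łukasiewicz t-norm gives the supremum: min(1, 1 − 0.619 + 0.458).
1 − 0.619 + 0.458 = 0.839, so t = min(1, 0.839) = 0.839.
Check: 0.619 ⊗ 0.839 = max(0, 0.458) = 0.458 ≤ 0.458.

0.839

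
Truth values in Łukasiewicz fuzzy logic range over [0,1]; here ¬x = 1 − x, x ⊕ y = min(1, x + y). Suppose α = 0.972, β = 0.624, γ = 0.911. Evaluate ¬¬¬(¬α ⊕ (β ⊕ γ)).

0.000

¬α = 1 − 0.972 = 0.028
β ⊕ γ = min(1, 0.624 + 0.911) = min(1, 1.535) = 1.000
¬α ⊕ (β ⊕ γ) = min(1, 0.028 + 1.000) = min(1, 1.028) = 1.000
¬(¬α ⊕ (β ⊕ γ)) = 1 − 1.000 = 0.000
¬¬(¬α ⊕ (β ⊕ γ)) = 1 − 0.000 = 1.000
¬¬¬(¬α ⊕ (β ⊕ γ)) = 1 − 1.000 = 0.000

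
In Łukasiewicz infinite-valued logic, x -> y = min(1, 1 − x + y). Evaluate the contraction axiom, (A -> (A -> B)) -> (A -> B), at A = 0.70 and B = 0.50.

0.80

A -> B = min(1, 1 − 0.70 + 0.50) = min(1, 0.80) = 0.80
A -> (A -> B) = min(1, 1 − 0.70 + 0.80) = min(1, 1.10) = 1.00
(A -> (A -> B)) -> (A -> B) = min(1, 1 − 1.00 + 0.80) = min(1, 0.80) = 0.80
(The value 0.80 < 1 shows this instance is not satisfied; fails in Ł∞ (the t-norm is not idempotent).)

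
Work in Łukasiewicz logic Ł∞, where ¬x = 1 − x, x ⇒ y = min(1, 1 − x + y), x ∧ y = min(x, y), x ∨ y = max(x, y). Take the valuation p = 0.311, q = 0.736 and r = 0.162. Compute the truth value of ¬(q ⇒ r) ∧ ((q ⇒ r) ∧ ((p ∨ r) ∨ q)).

q ⇒ r = min(1, 1 − 0.736 + 0.162) = min(1, 0.426) = 0.426
¬(q ⇒ r) = 1 − 0.426 = 0.574
p ∨ r = max(0.311, 0.162) = 0.311
(p ∨ r) ∨ q = max(0.311, 0.736) = 0.736
(q ⇒ r) ∧ ((p ∨ r) ∨ q) = min(0.426, 0.736) = 0.426
¬(q ⇒ r) ∧ ((q ⇒ r) ∧ ((p ∨ r) ∨ q)) = min(0.574, 0.426) = 0.426

0.426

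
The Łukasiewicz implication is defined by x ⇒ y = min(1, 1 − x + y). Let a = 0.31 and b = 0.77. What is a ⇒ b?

1.00

a ⇒ b = min(1, 1 − 0.31 + 0.77) = min(1, 1.46) = 1.00
For comparison, the Gödel implication (1 if x ≤ y else y) would give 1.00.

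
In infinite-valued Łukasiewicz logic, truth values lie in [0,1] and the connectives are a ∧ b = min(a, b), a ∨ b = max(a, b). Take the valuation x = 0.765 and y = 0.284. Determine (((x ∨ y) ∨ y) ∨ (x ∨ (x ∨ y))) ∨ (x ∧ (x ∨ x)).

x ∨ y = max(0.765, 0.284) = 0.765
(x ∨ y) ∨ y = max(0.765, 0.284) = 0.765
x ∨ (x ∨ y) = max(0.765, 0.765) = 0.765
((x ∨ y) ∨ y) ∨ (x ∨ (x ∨ y)) = max(0.765, 0.765) = 0.765
x ∨ x = max(0.765, 0.765) = 0.765
x ∧ (x ∨ x) = min(0.765, 0.765) = 0.765
(((x ∨ y) ∨ y) ∨ (x ∨ (x ∨ y))) ∨ (x ∧ (x ∨ x)) = max(0.765, 0.765) = 0.765

0.765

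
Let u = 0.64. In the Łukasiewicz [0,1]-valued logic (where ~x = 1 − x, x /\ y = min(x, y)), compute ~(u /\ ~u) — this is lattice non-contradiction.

~u = 1 − 0.64 = 0.36
u /\ ~u = min(0.64, 0.36) = 0.36
~(u /\ ~u) = 1 − 0.36 = 0.64
(The value 0.64 < 1 shows this instance is not satisfied; not a Ł∞-tautology — its value is 1 − min(a, 1−a).)

0.64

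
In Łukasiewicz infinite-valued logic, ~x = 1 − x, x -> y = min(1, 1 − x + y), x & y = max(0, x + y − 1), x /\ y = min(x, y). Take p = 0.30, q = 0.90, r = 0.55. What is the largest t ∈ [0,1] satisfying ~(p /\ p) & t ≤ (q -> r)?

p /\ p = min(0.30, 0.30) = 0.30
~(p /\ p) = 1 − 0.30 = 0.70
So the left factor is ~(p /\ p) = 0.70.
q -> r = min(1, 1 − 0.90 + 0.55) = min(1, 0.65) = 0.65
So the right-hand bound is q -> r = 0.65.
The residuum of the Łukasiewicz t-norm gives the supremum: min(1, 1 − 0.70 + 0.65).
1 − 0.70 + 0.65 = 0.95, so t = min(1, 0.95) = 0.95.
Check: 0.70 & 0.95 = max(0, 0.65) = 0.65 ≤ 0.65.

0.95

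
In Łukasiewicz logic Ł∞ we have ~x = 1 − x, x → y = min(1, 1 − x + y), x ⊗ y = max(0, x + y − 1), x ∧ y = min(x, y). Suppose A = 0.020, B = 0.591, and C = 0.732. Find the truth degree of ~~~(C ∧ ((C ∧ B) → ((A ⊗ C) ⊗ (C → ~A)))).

C ∧ B = min(0.732, 0.591) = 0.591
A ⊗ C = max(0, 0.020 + 0.732 − 1) = max(0, -0.248) = 0.000
~A = 1 − 0.020 = 0.980
C → ~A = min(1, 1 − 0.732 + 0.980) = min(1, 1.248) = 1.000
(A ⊗ C) ⊗ (C → ~A) = max(0, 0.000 + 1.000 − 1) = max(0, 0.000) = 0.000
(C ∧ B) → ((A ⊗ C) ⊗ (C → ~A)) = min(1, 1 − 0.591 + 0.000) = min(1, 0.409) = 0.409
C ∧ ((C ∧ B) → ((A ⊗ C) ⊗ (C → ~A))) = min(0.732, 0.409) = 0.409
~(C ∧ ((C ∧ B) → ((A ⊗ C) ⊗ (C → ~A)))) = 1 − 0.409 = 0.591
~~(C ∧ ((C ∧ B) → ((A ⊗ C) ⊗ (C → ~A)))) = 1 − 0.591 = 0.409
~~~(C ∧ ((C ∧ B) → ((A ⊗ C) ⊗ (C → ~A)))) = 1 − 0.409 = 0.591

0.591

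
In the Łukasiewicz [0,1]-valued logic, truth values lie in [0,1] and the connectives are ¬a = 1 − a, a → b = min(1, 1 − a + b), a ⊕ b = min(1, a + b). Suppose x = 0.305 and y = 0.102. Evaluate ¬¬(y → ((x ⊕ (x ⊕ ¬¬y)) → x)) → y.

¬y = 1 − 0.102 = 0.898
¬¬y = 1 − 0.898 = 0.102
x ⊕ ¬¬y = min(1, 0.305 + 0.102) = min(1, 0.407) = 0.407
x ⊕ (x ⊕ ¬¬y) = min(1, 0.305 + 0.407) = min(1, 0.712) = 0.712
(x ⊕ (x ⊕ ¬¬y)) → x = min(1, 1 − 0.712 + 0.305) = min(1, 0.593) = 0.593
y → ((x ⊕ (x ⊕ ¬¬y)) → x) = min(1, 1 − 0.102 + 0.593) = min(1, 1.491) = 1.000
¬(y → ((x ⊕ (x ⊕ ¬¬y)) → x)) = 1 − 1.000 = 0.000
¬¬(y → ((x ⊕ (x ⊕ ¬¬y)) → x)) = 1 − 0.000 = 1.000
¬¬(y → ((x ⊕ (x ⊕ ¬¬y)) → x)) → y = min(1, 1 − 1.000 + 0.102) = min(1, 0.102) = 0.102

0.102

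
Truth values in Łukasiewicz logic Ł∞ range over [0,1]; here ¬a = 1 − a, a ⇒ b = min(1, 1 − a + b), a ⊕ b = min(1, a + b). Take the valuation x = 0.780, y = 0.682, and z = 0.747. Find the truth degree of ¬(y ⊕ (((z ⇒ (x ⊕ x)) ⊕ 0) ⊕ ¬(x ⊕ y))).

0.000

x ⊕ x = min(1, 0.780 + 0.780) = min(1, 1.560) = 1.000
z ⇒ (x ⊕ x) = min(1, 1 − 0.747 + 1.000) = min(1, 1.253) = 1.000
(z ⇒ (x ⊕ x)) ⊕ 0 = min(1, 1.000 + 0.000) = min(1, 1.000) = 1.000
x ⊕ y = min(1, 0.780 + 0.682) = min(1, 1.462) = 1.000
¬(x ⊕ y) = 1 − 1.000 = 0.000
((z ⇒ (x ⊕ x)) ⊕ 0) ⊕ ¬(x ⊕ y) = min(1, 1.000 + 0.000) = min(1, 1.000) = 1.000
y ⊕ (((z ⇒ (x ⊕ x)) ⊕ 0) ⊕ ¬(x ⊕ y)) = min(1, 0.682 + 1.000) = min(1, 1.682) = 1.000
¬(y ⊕ (((z ⇒ (x ⊕ x)) ⊕ 0) ⊕ ¬(x ⊕ y))) = 1 − 1.000 = 0.000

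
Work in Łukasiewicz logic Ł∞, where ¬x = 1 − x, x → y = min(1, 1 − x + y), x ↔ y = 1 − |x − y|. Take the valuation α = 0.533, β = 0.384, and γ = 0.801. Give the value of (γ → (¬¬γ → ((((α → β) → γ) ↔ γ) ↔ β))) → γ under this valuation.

0.870

¬γ = 1 − 0.801 = 0.199
¬¬γ = 1 − 0.199 = 0.801
α → β = min(1, 1 − 0.533 + 0.384) = min(1, 0.851) = 0.851
(α → β) → γ = min(1, 1 − 0.851 + 0.801) = min(1, 0.950) = 0.950
((α → β) → γ) ↔ γ = 1 − |0.950 − 0.801| = 1 − 0.149 = 0.851
(((α → β) → γ) ↔ γ) ↔ β = 1 − |0.851 − 0.384| = 1 − 0.467 = 0.533
¬¬γ → ((((α → β) → γ) ↔ γ) ↔ β) = min(1, 1 − 0.801 + 0.533) = min(1, 0.732) = 0.732
γ → (¬¬γ → ((((α → β) → γ) ↔ γ) ↔ β)) = min(1, 1 − 0.801 + 0.732) = min(1, 0.931) = 0.931
(γ → (¬¬γ → ((((α → β) → γ) ↔ γ) ↔ β))) → γ = min(1, 1 − 0.931 + 0.801) = min(1, 0.870) = 0.870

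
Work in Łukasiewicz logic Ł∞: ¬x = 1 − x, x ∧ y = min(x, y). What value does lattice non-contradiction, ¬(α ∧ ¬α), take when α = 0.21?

0.79

¬α = 1 − 0.21 = 0.79
α ∧ ¬α = min(0.21, 0.79) = 0.21
¬(α ∧ ¬α) = 1 − 0.21 = 0.79
(The value 0.79 < 1 shows this instance is not satisfied; not a Ł∞-tautology — its value is 1 − min(a, 1−a).)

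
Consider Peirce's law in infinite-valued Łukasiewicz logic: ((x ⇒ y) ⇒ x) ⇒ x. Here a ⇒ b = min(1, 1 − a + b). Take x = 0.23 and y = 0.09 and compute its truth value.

0.86

x ⇒ y = min(1, 1 − 0.23 + 0.09) = min(1, 0.86) = 0.86
(x ⇒ y) ⇒ x = min(1, 1 − 0.86 + 0.23) = min(1, 0.37) = 0.37
((x ⇒ y) ⇒ x) ⇒ x = min(1, 1 − 0.37 + 0.23) = min(1, 0.86) = 0.86
(The value 0.86 < 1 shows this instance is not satisfied; not a Ł∞-tautology in general.)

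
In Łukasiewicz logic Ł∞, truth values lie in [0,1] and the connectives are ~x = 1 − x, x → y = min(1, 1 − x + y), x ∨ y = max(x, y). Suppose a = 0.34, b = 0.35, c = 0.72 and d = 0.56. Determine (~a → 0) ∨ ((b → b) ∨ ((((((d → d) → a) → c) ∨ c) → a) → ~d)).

~a = 1 − 0.34 = 0.66
~a → 0 = min(1, 1 − 0.66 + 0.00) = min(1, 0.34) = 0.34
b → b = min(1, 1 − 0.35 + 0.35) = min(1, 1.00) = 1.00
d → d = min(1, 1 − 0.56 + 0.56) = min(1, 1.00) = 1.00
(d → d) → a = min(1, 1 − 1.00 + 0.34) = min(1, 0.34) = 0.34
((d → d) → a) → c = min(1, 1 − 0.34 + 0.72) = min(1, 1.38) = 1.00
(((d → d) → a) → c) ∨ c = max(1.00, 0.72) = 1.00
((((d → d) → a) → c) ∨ c) → a = min(1, 1 − 1.00 + 0.34) = min(1, 0.34) = 0.34
~d = 1 − 0.56 = 0.44
(((((d → d) → a) → c) ∨ c) → a) → ~d = min(1, 1 − 0.34 + 0.44) = min(1, 1.10) = 1.00
(b → b) ∨ ((((((d → d) → a) → c) ∨ c) → a) → ~d) = max(1.00, 1.00) = 1.00
(~a → 0) ∨ ((b → b) ∨ ((((((d → d) → a) → c) ∨ c) → a) → ~d)) = max(0.34, 1.00) = 1.00

1.00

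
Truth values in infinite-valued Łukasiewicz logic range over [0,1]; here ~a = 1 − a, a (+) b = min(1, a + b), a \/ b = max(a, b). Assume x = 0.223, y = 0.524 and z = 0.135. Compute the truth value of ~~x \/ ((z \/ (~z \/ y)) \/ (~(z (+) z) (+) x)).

0.953

~x = 1 − 0.223 = 0.777
~~x = 1 − 0.777 = 0.223
~z = 1 − 0.135 = 0.865
~z \/ y = max(0.865, 0.524) = 0.865
z \/ (~z \/ y) = max(0.135, 0.865) = 0.865
z (+) z = min(1, 0.135 + 0.135) = min(1, 0.270) = 0.270
~(z (+) z) = 1 − 0.270 = 0.730
~(z (+) z) (+) x = min(1, 0.730 + 0.223) = min(1, 0.953) = 0.953
(z \/ (~z \/ y)) \/ (~(z (+) z) (+) x) = max(0.865, 0.953) = 0.953
~~x \/ ((z \/ (~z \/ y)) \/ (~(z (+) z) (+) x)) = max(0.223, 0.953) = 0.953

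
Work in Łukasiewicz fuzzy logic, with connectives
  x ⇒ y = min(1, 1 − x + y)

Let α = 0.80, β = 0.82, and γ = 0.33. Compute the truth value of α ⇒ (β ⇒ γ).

0.71

β ⇒ γ = min(1, 1 − 0.82 + 0.33) = min(1, 0.51) = 0.51
α ⇒ (β ⇒ γ) = min(1, 1 − 0.80 + 0.51) = min(1, 0.71) = 0.71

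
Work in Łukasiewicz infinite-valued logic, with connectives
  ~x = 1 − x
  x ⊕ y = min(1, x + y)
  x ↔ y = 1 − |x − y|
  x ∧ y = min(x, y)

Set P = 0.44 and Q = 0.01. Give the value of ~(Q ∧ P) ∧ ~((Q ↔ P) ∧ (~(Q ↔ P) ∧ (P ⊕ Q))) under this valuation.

0.57

Q ∧ P = min(0.01, 0.44) = 0.01
~(Q ∧ P) = 1 − 0.01 = 0.99
Q ↔ P = 1 − |0.01 − 0.44| = 1 − 0.43 = 0.57
~(Q ↔ P) = 1 − 0.57 = 0.43
P ⊕ Q = min(1, 0.44 + 0.01) = min(1, 0.45) = 0.45
~(Q ↔ P) ∧ (P ⊕ Q) = min(0.43, 0.45) = 0.43
(Q ↔ P) ∧ (~(Q ↔ P) ∧ (P ⊕ Q)) = min(0.57, 0.43) = 0.43
~((Q ↔ P) ∧ (~(Q ↔ P) ∧ (P ⊕ Q))) = 1 − 0.43 = 0.57
~(Q ∧ P) ∧ ~((Q ↔ P) ∧ (~(Q ↔ P) ∧ (P ⊕ Q))) = min(0.99, 0.57) = 0.57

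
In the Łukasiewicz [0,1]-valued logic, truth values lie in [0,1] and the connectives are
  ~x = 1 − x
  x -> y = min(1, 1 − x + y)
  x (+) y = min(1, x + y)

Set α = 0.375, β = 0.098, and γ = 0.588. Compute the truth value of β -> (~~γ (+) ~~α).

1.000

~γ = 1 − 0.588 = 0.412
~~γ = 1 − 0.412 = 0.588
~α = 1 − 0.375 = 0.625
~~α = 1 − 0.625 = 0.375
~~γ (+) ~~α = min(1, 0.588 + 0.375) = min(1, 0.963) = 0.963
β -> (~~γ (+) ~~α) = min(1, 1 − 0.098 + 0.963) = min(1, 1.865) = 1.000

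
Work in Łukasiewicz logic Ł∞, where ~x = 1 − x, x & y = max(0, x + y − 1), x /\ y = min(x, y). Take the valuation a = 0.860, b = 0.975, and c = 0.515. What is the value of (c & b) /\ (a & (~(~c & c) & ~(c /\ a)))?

0.345

c & b = max(0, 0.515 + 0.975 − 1) = max(0, 0.490) = 0.490
~c = 1 − 0.515 = 0.485
~c & c = max(0, 0.485 + 0.515 − 1) = max(0, 0.000) = 0.000
~(~c & c) = 1 − 0.000 = 1.000
c /\ a = min(0.515, 0.860) = 0.515
~(c /\ a) = 1 − 0.515 = 0.485
~(~c & c) & ~(c /\ a) = max(0, 1.000 + 0.485 − 1) = max(0, 0.485) = 0.485
a & (~(~c & c) & ~(c /\ a)) = max(0, 0.860 + 0.485 − 1) = max(0, 0.345) = 0.345
(c & b) /\ (a & (~(~c & c) & ~(c /\ a))) = min(0.490, 0.345) = 0.345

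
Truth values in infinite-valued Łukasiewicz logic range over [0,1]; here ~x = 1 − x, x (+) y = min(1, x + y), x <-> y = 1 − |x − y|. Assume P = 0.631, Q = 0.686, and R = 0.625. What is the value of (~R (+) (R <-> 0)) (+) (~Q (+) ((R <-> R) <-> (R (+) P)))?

1.000

~R = 1 − 0.625 = 0.375
R <-> 0 = 1 − |0.625 − 0.000| = 1 − 0.625 = 0.375
~R (+) (R <-> 0) = min(1, 0.375 + 0.375) = min(1, 0.750) = 0.750
~Q = 1 − 0.686 = 0.314
R <-> R = 1 − |0.625 − 0.625| = 1 − 0.000 = 1.000
R (+) P = min(1, 0.625 + 0.631) = min(1, 1.256) = 1.000
(R <-> R) <-> (R (+) P) = 1 − |1.000 − 1.000| = 1 − 0.000 = 1.000
~Q (+) ((R <-> R) <-> (R (+) P)) = min(1, 0.314 + 1.000) = min(1, 1.314) = 1.000
(~R (+) (R <-> 0)) (+) (~Q (+) ((R <-> R) <-> (R (+) P))) = min(1, 0.750 + 1.000) = min(1, 1.750) = 1.000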